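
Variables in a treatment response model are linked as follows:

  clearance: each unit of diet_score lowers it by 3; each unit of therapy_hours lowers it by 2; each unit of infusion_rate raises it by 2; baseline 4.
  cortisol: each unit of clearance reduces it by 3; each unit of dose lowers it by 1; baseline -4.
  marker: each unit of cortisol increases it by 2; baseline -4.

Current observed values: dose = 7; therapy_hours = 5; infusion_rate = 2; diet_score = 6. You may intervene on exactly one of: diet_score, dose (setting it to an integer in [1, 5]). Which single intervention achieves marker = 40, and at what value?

set diet_score = 3

Intervening on diet_score: with other inputs at their observed values, marker = 18*diet_score - 14. Solving for 40 gives diet_score = 3, within [1, 5].
Intervening on dose: marker = -2*dose + 108. Reaching 40 requires dose = 34, outside [1, 5].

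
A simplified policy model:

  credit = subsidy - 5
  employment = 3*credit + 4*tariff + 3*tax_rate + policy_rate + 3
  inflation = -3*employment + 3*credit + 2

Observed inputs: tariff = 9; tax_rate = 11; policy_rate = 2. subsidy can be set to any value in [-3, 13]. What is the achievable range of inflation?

-268 to -172

Substituting into the employment equation gives employment = 3*subsidy + 59.
Substituting into the inflation equation gives inflation = -6*subsidy - 190.
Linear in subsidy, so extremes are at the endpoints: subsidy = -3 gives inflation = -172; subsidy = 13 gives inflation = -268.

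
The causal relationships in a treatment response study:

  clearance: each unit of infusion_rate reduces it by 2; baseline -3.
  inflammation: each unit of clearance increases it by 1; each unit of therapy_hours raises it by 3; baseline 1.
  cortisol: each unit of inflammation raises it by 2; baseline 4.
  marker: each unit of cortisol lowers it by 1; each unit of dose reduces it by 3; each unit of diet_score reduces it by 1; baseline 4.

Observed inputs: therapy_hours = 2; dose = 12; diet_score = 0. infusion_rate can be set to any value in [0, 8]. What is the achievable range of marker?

Substituting into the inflammation equation gives inflammation = -2*infusion_rate + 4.
Substituting into the cortisol equation gives cortisol = -4*infusion_rate + 12.
Substituting into the marker equation gives marker = 4*infusion_rate - 44.
Linear in infusion_rate, so extremes are at the endpoints: infusion_rate = 0 gives marker = -44; infusion_rate = 8 gives marker = -12.

-44 to -12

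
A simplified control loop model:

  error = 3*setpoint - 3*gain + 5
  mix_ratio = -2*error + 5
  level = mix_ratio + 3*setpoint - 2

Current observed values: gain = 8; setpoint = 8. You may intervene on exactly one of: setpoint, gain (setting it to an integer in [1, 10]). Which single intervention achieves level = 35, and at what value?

set setpoint = 2

Intervening on setpoint: with other inputs at their observed values, level = -3*setpoint + 41. Solving for 35 gives setpoint = 2, within [1, 10].
Intervening on gain: level = 6*gain - 31. Reaching 35 requires gain = 11, outside [1, 10].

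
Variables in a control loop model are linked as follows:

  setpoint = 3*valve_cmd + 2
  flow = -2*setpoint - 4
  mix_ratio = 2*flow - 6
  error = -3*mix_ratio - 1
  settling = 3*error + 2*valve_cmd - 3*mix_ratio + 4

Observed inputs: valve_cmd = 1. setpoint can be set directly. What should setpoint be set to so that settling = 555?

setpoint = 8

Intervening on setpoint fixes its value directly, overriding its dependence on valve_cmd.
Substituting into the mix_ratio equation gives mix_ratio = -4*setpoint - 14.
So error = 12*setpoint + 41.
So settling = 48*setpoint + 171.
Solve 48*setpoint + 171 = 555: setpoint = (555 - 171) / 48 = 8.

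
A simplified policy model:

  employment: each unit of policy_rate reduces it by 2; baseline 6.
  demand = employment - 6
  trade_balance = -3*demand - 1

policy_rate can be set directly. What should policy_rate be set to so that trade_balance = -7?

Substituting into the demand equation gives demand = -2*policy_rate.
So trade_balance = 6*policy_rate - 1.
Solve 6*policy_rate - 1 = -7: policy_rate = (-7 + 1) / 6 = -1.

policy_rate = -1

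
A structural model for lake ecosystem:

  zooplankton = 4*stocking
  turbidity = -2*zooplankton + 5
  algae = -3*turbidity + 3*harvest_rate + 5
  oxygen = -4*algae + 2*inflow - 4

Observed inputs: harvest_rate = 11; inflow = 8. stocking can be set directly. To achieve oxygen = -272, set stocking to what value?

Substituting into the turbidity equation gives turbidity = -8*stocking + 5.
So algae = 24*stocking + 23.
Substituting into the oxygen equation gives oxygen = -96*stocking - 80.
Solve -96*stocking - 80 = -272: stocking = (-272 + 80) / -96 = 2.

stocking = 2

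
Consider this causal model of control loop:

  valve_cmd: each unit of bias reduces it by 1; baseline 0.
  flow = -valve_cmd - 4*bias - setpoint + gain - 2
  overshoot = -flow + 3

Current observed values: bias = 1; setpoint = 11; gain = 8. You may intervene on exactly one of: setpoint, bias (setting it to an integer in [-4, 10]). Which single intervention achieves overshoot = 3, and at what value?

set setpoint = 3

Intervening on setpoint: with other inputs at their observed values, overshoot = setpoint. Solving for 3 gives setpoint = 3, within [-4, 10].
Intervening on bias: overshoot = 3*bias + 8. Reaching 3 requires bias = -5/3, not an integer.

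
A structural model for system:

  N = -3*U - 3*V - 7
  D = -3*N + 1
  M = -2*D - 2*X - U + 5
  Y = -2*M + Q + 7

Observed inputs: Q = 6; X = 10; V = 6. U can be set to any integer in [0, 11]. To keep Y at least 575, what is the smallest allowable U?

U = 6

Substituting into the N equation gives N = -3*U - 25.
Substituting into the D equation gives D = 9*U + 76.
Substituting into the M equation gives M = -19*U - 167.
This gives Y = 38*U + 347.
Require 38*U + 347 ≥ 575, so U ≥ 6.
The smallest integer in [0, 11] satisfying this is 6.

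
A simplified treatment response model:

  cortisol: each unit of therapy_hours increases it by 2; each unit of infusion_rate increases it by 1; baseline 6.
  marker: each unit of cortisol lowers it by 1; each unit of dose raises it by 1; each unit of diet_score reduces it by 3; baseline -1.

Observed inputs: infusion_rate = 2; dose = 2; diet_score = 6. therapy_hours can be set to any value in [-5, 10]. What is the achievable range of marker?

-45 to -15

Substituting into the cortisol equation gives cortisol = 2*therapy_hours + 8.
marker becomes -2*therapy_hours - 25.
Linear in therapy_hours, so extremes are at the endpoints: therapy_hours = -5 gives marker = -15; therapy_hours = 10 gives marker = -45.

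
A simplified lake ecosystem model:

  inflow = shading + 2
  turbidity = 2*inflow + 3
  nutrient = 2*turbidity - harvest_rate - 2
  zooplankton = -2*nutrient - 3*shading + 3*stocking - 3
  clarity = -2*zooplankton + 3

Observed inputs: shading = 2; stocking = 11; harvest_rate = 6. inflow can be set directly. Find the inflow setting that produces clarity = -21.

Intervening on inflow fixes its value directly, overriding its dependence on shading.
Substituting into the nutrient equation gives nutrient = 4*inflow - 2.
Substituting into the zooplankton equation gives zooplankton = -8*inflow + 28.
So clarity = 16*inflow - 53.
Solve 16*inflow - 53 = -21: inflow = (-21 + 53) / 16 = 2.

inflow = 2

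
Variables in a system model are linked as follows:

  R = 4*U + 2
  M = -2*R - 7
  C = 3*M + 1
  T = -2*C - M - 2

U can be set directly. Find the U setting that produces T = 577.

Substituting into the M equation gives M = -8*U - 11.
C becomes -24*U - 32.
This gives T = 56*U + 73.
Solve 56*U + 73 = 577: U = (577 - 73) / 56 = 9.

U = 9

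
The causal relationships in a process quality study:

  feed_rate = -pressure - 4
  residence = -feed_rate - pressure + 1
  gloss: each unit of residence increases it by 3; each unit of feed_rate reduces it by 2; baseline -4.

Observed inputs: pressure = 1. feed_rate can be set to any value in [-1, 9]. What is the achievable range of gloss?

-49 to 1

Intervening on feed_rate fixes its value directly, overriding its dependence on pressure.
Substituting into the residence equation gives residence = -feed_rate.
This gives gloss = -5*feed_rate - 4.
Linear in feed_rate, so extremes are at the endpoints: feed_rate = -1 gives gloss = 1; feed_rate = 9 gives gloss = -49.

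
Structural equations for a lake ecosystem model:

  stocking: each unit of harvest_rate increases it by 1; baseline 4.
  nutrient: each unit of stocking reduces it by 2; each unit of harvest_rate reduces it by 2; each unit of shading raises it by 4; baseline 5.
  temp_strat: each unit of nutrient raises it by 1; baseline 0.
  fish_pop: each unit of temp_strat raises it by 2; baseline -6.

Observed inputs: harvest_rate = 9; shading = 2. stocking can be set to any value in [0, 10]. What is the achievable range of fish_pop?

-56 to -16

Intervening on stocking fixes its value directly, overriding its dependence on harvest_rate.
Substituting into the nutrient equation gives nutrient = -2*stocking - 5.
So temp_strat = -2*stocking - 5.
So fish_pop = -4*stocking - 16.
Linear in stocking, so extremes are at the endpoints: stocking = 0 gives fish_pop = -16; stocking = 10 gives fish_pop = -56.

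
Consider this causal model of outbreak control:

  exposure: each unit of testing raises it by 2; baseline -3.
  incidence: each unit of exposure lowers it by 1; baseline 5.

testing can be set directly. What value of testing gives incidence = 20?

testing = -6

Substituting into the incidence equation gives incidence = -2*testing + 8.
Solve -2*testing + 8 = 20: testing = (20 - 8) / -2 = -6.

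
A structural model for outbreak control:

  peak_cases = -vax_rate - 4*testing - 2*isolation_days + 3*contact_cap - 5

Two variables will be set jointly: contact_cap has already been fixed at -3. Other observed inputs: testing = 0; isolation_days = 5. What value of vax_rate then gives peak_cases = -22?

With contact_cap held at -3:
Substituting into the peak_cases equation gives peak_cases = -vax_rate - 24.
Solve -vax_rate - 24 = -22: vax_rate = (-22 + 24) / -1 = -2.

vax_rate = -2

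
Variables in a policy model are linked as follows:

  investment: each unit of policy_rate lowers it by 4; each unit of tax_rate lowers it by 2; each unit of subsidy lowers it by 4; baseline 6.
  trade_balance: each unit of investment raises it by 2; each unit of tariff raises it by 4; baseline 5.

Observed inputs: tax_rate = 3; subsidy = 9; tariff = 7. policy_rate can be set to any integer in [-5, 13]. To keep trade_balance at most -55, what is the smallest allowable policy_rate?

Substituting into the investment equation gives investment = -4*policy_rate - 36.
Substituting into the trade_balance equation gives trade_balance = -8*policy_rate - 39.
Require -8*policy_rate - 39 ≤ -55, so policy_rate ≥ 2.
The smallest integer in [-5, 13] satisfying this is 2.

policy_rate = 2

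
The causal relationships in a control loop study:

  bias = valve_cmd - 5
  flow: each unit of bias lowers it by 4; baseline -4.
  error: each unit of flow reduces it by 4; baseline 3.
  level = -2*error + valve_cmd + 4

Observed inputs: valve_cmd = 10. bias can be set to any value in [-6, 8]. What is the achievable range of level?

Intervening on bias fixes its value directly, overriding its dependence on valve_cmd.
Substituting into the error equation gives error = 16*bias + 19.
Substituting into the level equation gives level = -32*bias - 24.
Linear in bias, so extremes are at the endpoints: bias = -6 gives level = 168; bias = 8 gives level = -280.

-280 to 168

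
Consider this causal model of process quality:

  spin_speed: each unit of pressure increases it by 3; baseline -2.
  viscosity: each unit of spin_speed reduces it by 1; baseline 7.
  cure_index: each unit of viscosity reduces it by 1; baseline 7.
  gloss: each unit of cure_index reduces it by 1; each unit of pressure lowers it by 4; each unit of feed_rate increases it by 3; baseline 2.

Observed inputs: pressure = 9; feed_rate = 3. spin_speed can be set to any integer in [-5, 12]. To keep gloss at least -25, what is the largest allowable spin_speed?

spin_speed = 0

Intervening on spin_speed fixes its value directly, overriding its dependence on pressure.
Substituting into the cure_index equation gives cure_index = spin_speed.
Substituting into the gloss equation gives gloss = -spin_speed - 25.
Require -spin_speed - 25 ≥ -25, so spin_speed ≤ 0.
The largest integer in [-5, 12] satisfying this is 0.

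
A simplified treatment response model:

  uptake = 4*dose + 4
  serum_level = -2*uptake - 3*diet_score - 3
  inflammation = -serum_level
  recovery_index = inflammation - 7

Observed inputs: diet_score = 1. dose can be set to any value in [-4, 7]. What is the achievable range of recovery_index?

Substituting into the serum_level equation gives serum_level = -8*dose - 14.
Substituting into the inflammation equation gives inflammation = 8*dose + 14.
Substituting into the recovery_index equation gives recovery_index = 8*dose + 7.
Linear in dose, so extremes are at the endpoints: dose = -4 gives recovery_index = -25; dose = 7 gives recovery_index = 63.

-25 to 63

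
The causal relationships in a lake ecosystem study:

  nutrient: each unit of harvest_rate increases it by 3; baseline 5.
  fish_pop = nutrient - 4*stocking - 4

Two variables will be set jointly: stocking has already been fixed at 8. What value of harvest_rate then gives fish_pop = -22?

harvest_rate = 3

With stocking held at 8:
Substituting into the fish_pop equation gives fish_pop = 3*harvest_rate - 31.
Solve 3*harvest_rate - 31 = -22: harvest_rate = (-22 + 31) / 3 = 3.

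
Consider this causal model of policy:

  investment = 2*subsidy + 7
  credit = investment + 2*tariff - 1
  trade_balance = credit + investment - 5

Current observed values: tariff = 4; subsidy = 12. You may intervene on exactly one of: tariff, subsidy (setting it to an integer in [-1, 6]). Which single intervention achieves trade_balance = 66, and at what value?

set tariff = 5

Intervening on tariff: with other inputs at their observed values, trade_balance = 2*tariff + 56. Solving for 66 gives tariff = 5, within [-1, 6].
Intervening on subsidy: trade_balance = 4*subsidy + 16. Reaching 66 requires subsidy = 25/2, not an integer.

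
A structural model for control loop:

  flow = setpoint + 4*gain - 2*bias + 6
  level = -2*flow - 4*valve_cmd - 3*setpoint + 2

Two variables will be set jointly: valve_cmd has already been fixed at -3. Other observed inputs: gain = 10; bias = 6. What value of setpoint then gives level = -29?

With valve_cmd held at -3:
Substituting into the flow equation gives flow = setpoint + 34.
So level = -5*setpoint - 54.
Solve -5*setpoint - 54 = -29: setpoint = (-29 + 54) / -5 = -5.

setpoint = -5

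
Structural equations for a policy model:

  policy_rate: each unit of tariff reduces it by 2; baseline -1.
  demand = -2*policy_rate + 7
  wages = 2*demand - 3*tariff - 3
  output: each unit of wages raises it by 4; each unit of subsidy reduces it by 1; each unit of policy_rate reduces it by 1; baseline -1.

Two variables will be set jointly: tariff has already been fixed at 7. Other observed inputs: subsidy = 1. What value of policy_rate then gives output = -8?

policy_rate = -2

With tariff held at 7:
Intervening on policy_rate fixes its value directly, overriding its dependence on tariff.
Substituting into the wages equation gives wages = -4*policy_rate - 10.
This gives output = -17*policy_rate - 42.
Solve -17*policy_rate - 42 = -8: policy_rate = (-8 + 42) / -17 = -2.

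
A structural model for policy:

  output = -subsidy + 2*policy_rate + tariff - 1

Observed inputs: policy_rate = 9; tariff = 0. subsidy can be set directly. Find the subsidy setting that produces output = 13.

Substituting into the output equation gives output = -subsidy + 17.
Solve -subsidy + 17 = 13: subsidy = (13 - 17) / -1 = 4.

subsidy = 4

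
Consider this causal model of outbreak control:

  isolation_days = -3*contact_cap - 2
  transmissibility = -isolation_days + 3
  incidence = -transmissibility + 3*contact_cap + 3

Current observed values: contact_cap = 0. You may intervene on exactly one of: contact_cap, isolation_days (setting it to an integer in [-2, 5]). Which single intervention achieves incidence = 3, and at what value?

Intervening on contact_cap: the paths from contact_cap to incidence cancel (net effect zero), leaving incidence = -2; 3 is unreachable this way.
Intervening on isolation_days: with other inputs at their observed values, incidence = isolation_days. Solving for 3 gives isolation_days = 3, within [-2, 5].

set isolation_days = 3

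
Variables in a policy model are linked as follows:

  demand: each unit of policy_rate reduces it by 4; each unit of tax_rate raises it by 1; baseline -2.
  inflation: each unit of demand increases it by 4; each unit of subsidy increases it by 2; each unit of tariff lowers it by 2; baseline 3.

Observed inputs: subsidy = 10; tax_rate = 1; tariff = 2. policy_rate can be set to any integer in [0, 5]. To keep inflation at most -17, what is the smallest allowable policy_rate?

Substituting into the demand equation gives demand = -4*policy_rate - 1.
So inflation = -16*policy_rate + 15.
Require -16*policy_rate + 15 ≤ -17, so policy_rate ≥ 2.
The smallest integer in [0, 5] satisfying this is 2.

policy_rate = 2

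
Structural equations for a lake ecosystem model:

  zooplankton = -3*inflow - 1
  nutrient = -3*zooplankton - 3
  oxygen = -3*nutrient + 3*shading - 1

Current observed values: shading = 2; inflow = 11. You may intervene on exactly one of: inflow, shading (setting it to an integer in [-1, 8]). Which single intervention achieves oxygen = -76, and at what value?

set inflow = 3

Intervening on inflow: with other inputs at their observed values, oxygen = -27*inflow + 5. Solving for -76 gives inflow = 3, within [-1, 8].
Intervening on shading: oxygen = 3*shading - 298. Reaching -76 requires shading = 74, outside [-1, 8].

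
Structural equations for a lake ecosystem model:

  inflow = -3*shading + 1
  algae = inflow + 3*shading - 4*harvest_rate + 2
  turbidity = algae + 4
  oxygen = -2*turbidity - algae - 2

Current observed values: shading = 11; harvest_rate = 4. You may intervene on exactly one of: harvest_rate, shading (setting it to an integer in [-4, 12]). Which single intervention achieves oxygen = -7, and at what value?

Intervening on harvest_rate: with other inputs at their observed values, oxygen = 12*harvest_rate - 19. Solving for -7 gives harvest_rate = 1, within [-4, 12].
Intervening on shading: the paths from shading to oxygen cancel (net effect zero), leaving oxygen = 29; -7 is unreachable this way.

set harvest_rate = 1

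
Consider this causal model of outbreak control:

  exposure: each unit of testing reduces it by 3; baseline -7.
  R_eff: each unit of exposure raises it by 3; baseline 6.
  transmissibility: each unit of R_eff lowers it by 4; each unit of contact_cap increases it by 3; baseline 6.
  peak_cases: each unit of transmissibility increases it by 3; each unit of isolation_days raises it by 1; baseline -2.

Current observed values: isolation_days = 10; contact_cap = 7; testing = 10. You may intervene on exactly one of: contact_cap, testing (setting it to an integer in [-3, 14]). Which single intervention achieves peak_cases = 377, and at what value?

Intervening on contact_cap: peak_cases = 9*contact_cap + 1286. Reaching 377 requires contact_cap = -101, outside [-3, 14].
Intervening on testing: with other inputs at their observed values, peak_cases = 108*testing + 269. Solving for 377 gives testing = 1, within [-3, 14].

set testing = 1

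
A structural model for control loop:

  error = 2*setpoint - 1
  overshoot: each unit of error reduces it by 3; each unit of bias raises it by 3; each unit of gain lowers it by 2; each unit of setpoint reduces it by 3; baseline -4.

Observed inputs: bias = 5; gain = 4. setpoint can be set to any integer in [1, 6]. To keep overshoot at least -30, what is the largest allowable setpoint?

Substituting into the overshoot equation gives overshoot = -9*setpoint + 6.
Require -9*setpoint + 6 ≥ -30, so setpoint ≤ 4.
The largest integer in [1, 6] satisfying this is 4.

setpoint = 4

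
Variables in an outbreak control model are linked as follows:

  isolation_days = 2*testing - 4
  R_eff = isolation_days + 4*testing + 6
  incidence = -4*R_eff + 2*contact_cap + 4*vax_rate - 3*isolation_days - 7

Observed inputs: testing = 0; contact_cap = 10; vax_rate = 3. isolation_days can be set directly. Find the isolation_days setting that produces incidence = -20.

isolation_days = 3

Intervening on isolation_days fixes its value directly, overriding its dependence on testing.
Substituting into the R_eff equation gives R_eff = isolation_days + 6.
So incidence = -7*isolation_days + 1.
Solve -7*isolation_days + 1 = -20: isolation_days = (-20 - 1) / -7 = 3.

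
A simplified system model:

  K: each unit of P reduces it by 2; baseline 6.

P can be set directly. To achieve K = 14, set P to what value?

Solve -2*P + 6 = 14: P = (14 - 6) / -2 = -4.

P = -4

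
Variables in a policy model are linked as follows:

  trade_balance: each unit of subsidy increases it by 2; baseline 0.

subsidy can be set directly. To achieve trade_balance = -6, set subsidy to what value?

subsidy = -3

Solve 2*subsidy = -6: subsidy = -6 / 2 = -3.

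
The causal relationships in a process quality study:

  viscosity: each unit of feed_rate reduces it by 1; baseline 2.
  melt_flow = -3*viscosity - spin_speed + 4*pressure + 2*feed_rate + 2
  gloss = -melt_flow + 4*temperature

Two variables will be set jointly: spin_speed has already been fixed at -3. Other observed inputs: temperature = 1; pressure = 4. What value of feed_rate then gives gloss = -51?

feed_rate = 8

With spin_speed held at -3:
Substituting into the melt_flow equation gives melt_flow = 5*feed_rate + 15.
This gives gloss = -5*feed_rate - 11.
Solve -5*feed_rate - 11 = -51: feed_rate = (-51 + 11) / -5 = 8.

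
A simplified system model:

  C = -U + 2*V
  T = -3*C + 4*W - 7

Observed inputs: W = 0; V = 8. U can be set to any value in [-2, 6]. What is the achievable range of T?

Substituting into the C equation gives C = -U + 16.
So T = 3*U - 55.
Linear in U, so extremes are at the endpoints: U = -2 gives T = -61; U = 6 gives T = -37.

-61 to -37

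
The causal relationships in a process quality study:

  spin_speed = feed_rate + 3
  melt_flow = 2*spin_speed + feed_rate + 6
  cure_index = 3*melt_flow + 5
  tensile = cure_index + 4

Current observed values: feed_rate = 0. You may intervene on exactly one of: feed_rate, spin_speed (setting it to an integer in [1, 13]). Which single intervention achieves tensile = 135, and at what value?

Intervening on feed_rate: with other inputs at their observed values, tensile = 9*feed_rate + 45. Solving for 135 gives feed_rate = 10, within [1, 13].
Intervening on spin_speed: tensile = 6*spin_speed + 27. Reaching 135 requires spin_speed = 18, outside [1, 13].

set feed_rate = 10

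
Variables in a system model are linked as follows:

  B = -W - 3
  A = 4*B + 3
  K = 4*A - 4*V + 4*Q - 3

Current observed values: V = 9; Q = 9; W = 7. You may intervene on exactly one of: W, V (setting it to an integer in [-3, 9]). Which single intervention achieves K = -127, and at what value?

Intervening on W: K = -16*W - 39. Reaching -127 requires W = 11/2, not an integer.
Intervening on V: with other inputs at their observed values, K = -4*V - 115. Solving for -127 gives V = 3, within [-3, 9].

set V = 3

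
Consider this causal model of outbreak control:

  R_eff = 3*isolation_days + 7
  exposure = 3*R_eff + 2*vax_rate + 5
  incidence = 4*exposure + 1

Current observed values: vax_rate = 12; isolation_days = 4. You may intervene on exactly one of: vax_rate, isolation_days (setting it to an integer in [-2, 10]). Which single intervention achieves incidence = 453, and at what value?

Intervening on vax_rate: incidence = 8*vax_rate + 249. Reaching 453 requires vax_rate = 51/2, not an integer.
Intervening on isolation_days: with other inputs at their observed values, incidence = 36*isolation_days + 201. Solving for 453 gives isolation_days = 7, within [-2, 10].

set isolation_days = 7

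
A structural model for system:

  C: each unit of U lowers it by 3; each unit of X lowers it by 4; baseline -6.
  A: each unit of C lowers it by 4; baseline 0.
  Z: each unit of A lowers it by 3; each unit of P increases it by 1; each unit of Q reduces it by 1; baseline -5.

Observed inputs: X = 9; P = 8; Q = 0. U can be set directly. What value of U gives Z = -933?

Substituting into the C equation gives C = -3*U - 42.
Substituting into the A equation gives A = 12*U + 168.
Substituting into the Z equation gives Z = -36*U - 501.
Solve -36*U - 501 = -933: U = (-933 + 501) / -36 = 12.

U = 12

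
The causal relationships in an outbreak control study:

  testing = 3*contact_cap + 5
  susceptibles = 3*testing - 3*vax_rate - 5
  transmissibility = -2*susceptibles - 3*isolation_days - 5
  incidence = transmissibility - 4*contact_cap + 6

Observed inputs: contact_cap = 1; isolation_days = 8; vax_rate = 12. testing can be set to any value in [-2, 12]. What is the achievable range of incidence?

Intervening on testing fixes its value directly, overriding its dependence on contact_cap.
Substituting into the susceptibles equation gives susceptibles = 3*testing - 41.
Substituting into the transmissibility equation gives transmissibility = -6*testing + 53.
Substituting into the incidence equation gives incidence = -6*testing + 55.
Linear in testing, so extremes are at the endpoints: testing = -2 gives incidence = 67; testing = 12 gives incidence = -17.

-17 to 67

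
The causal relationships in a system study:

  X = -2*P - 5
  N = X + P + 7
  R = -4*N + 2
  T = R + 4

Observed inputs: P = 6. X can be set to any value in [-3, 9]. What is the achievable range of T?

-82 to -34

Intervening on X fixes its value directly, overriding its dependence on P.
Substituting into the N equation gives N = X + 13.
Substituting into the R equation gives R = -4*X - 50.
T becomes -4*X - 46.
Linear in X, so extremes are at the endpoints: X = -3 gives T = -34; X = 9 gives T = -82.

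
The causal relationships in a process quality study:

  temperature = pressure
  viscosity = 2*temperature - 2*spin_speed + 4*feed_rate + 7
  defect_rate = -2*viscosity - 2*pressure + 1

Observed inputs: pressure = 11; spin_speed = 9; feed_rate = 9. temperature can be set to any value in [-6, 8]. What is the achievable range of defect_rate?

-103 to -47

Intervening on temperature fixes its value directly, overriding its dependence on pressure.
Substituting into the viscosity equation gives viscosity = 2*temperature + 25.
Substituting into the defect_rate equation gives defect_rate = -4*temperature - 71.
Linear in temperature, so extremes are at the endpoints: temperature = -6 gives defect_rate = -47; temperature = 8 gives defect_rate = -103.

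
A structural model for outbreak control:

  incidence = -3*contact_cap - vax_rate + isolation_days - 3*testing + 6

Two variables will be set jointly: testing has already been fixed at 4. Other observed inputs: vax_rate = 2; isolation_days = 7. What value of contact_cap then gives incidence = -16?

With testing held at 4:
Substituting into the incidence equation gives incidence = -3*contact_cap - 1.
Solve -3*contact_cap - 1 = -16: contact_cap = (-16 + 1) / -3 = 5.

contact_cap = 5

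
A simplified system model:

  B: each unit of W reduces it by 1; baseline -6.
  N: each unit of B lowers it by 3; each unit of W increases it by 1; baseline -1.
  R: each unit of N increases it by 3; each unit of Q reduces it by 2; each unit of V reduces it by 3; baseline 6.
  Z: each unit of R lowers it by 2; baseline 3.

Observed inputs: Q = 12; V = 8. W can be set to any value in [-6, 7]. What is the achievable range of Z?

Substituting into the N equation gives N = 4*W + 17.
Substituting into the R equation gives R = 12*W + 9.
Substituting into the Z equation gives Z = -24*W - 15.
Linear in W, so extremes are at the endpoints: W = -6 gives Z = 129; W = 7 gives Z = -183.

-183 to 129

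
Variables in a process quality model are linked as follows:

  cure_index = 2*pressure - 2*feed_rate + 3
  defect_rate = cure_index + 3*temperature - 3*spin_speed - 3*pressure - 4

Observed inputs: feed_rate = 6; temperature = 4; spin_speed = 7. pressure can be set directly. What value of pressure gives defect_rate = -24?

Substituting into the cure_index equation gives cure_index = 2*pressure - 9.
Substituting into the defect_rate equation gives defect_rate = -pressure - 22.
Solve -pressure - 22 = -24: pressure = (-24 + 22) / -1 = 2.

pressure = 2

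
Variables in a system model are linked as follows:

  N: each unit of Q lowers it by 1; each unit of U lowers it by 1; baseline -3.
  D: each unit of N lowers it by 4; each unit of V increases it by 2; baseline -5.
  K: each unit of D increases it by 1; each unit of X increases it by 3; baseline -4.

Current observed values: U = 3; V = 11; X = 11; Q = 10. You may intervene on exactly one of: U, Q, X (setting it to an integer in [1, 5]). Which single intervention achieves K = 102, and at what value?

set U = 1

Intervening on U: with other inputs at their observed values, K = 4*U + 98. Solving for 102 gives U = 1, within [1, 5].
Intervening on Q: K = 4*Q + 70. Reaching 102 requires Q = 8, outside [1, 5].
Intervening on X: K = 3*X + 77. Reaching 102 requires X = 25/3, not an integer.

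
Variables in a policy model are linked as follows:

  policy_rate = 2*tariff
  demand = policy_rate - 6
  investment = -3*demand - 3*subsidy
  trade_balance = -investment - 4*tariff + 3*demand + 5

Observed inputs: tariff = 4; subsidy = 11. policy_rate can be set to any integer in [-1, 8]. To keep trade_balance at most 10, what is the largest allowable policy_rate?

policy_rate = 4

Intervening on policy_rate fixes its value directly, overriding its dependence on tariff.
Substituting into the investment equation gives investment = -3*policy_rate - 15.
Substituting into the trade_balance equation gives trade_balance = 6*policy_rate - 14.
Require 6*policy_rate - 14 ≤ 10, so policy_rate ≤ 4.
The largest integer in [-1, 8] satisfying this is 4.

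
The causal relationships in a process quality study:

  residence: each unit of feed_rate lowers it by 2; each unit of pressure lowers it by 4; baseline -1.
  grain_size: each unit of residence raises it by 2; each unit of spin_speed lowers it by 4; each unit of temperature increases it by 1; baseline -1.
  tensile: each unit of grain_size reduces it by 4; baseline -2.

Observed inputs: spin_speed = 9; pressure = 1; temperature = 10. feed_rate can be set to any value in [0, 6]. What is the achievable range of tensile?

Substituting into the residence equation gives residence = -2*feed_rate - 5.
Substituting into the grain_size equation gives grain_size = -4*feed_rate - 37.
Substituting into the tensile equation gives tensile = 16*feed_rate + 146.
Linear in feed_rate, so extremes are at the endpoints: feed_rate = 0 gives tensile = 146; feed_rate = 6 gives tensile = 242.

146 to 242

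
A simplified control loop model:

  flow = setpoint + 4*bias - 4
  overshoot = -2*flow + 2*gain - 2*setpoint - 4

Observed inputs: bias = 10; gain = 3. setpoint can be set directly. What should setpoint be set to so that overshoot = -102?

Substituting into the flow equation gives flow = setpoint + 36.
This gives overshoot = -4*setpoint - 70.
Solve -4*setpoint - 70 = -102: setpoint = (-102 + 70) / -4 = 8.

setpoint = 8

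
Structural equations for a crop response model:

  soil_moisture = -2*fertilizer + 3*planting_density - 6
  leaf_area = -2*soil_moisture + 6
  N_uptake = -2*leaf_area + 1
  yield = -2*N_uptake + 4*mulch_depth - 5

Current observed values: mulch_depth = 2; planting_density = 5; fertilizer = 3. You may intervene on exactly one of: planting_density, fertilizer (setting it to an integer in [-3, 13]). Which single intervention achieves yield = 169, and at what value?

Intervening on planting_density: with other inputs at their observed values, yield = -24*planting_density + 121. Solving for 169 gives planting_density = -2, within [-3, 13].
Intervening on fertilizer: yield = 16*fertilizer - 47. Reaching 169 requires fertilizer = 27/2, not an integer.

set planting_density = -2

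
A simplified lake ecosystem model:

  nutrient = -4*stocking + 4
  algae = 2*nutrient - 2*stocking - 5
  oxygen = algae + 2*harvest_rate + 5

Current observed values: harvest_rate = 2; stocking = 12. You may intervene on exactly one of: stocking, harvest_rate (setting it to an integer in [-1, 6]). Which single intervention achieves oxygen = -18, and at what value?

set stocking = 3

Intervening on stocking: with other inputs at their observed values, oxygen = -10*stocking + 12. Solving for -18 gives stocking = 3, within [-1, 6].
Intervening on harvest_rate: oxygen = 2*harvest_rate - 112. Reaching -18 requires harvest_rate = 47, outside [-1, 6].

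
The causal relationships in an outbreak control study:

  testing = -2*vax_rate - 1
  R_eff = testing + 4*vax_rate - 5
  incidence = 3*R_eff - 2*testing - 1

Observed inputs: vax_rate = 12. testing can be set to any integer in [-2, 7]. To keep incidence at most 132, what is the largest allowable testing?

testing = 4

Intervening on testing fixes its value directly, overriding its dependence on vax_rate.
Substituting into the R_eff equation gives R_eff = testing + 43.
This gives incidence = testing + 128.
Require testing + 128 ≤ 132, so testing ≤ 4.
The largest integer in [-2, 7] satisfying this is 4.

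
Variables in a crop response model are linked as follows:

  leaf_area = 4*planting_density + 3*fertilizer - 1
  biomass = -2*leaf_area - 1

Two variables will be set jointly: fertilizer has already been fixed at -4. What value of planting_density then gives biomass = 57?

planting_density = -4

With fertilizer held at -4:
Substituting into the leaf_area equation gives leaf_area = 4*planting_density - 13.
So biomass = -8*planting_density + 25.
Solve -8*planting_density + 25 = 57: planting_density = (57 - 25) / -8 = -4.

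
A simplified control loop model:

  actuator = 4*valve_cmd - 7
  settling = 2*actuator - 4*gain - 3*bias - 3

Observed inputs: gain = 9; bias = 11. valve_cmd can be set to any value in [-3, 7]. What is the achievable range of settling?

-110 to -30

Substituting into the settling equation gives settling = 8*valve_cmd - 86.
Linear in valve_cmd, so extremes are at the endpoints: valve_cmd = -3 gives settling = -110; valve_cmd = 7 gives settling = -30.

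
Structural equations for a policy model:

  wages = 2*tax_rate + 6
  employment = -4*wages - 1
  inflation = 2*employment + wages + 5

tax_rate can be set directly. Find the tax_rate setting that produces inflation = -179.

tax_rate = 10

Substituting into the employment equation gives employment = -8*tax_rate - 25.
This gives inflation = -14*tax_rate - 39.
Solve -14*tax_rate - 39 = -179: tax_rate = (-179 + 39) / -14 = 10.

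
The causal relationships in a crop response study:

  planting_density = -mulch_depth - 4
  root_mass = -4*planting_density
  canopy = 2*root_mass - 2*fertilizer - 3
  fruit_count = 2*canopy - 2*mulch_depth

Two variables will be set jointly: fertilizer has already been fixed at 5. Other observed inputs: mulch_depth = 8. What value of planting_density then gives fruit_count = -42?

With fertilizer held at 5:
Intervening on planting_density fixes its value directly, overriding its dependence on mulch_depth.
Substituting into the canopy equation gives canopy = -8*planting_density - 13.
So fruit_count = -16*planting_density - 42.
Solve -16*planting_density - 42 = -42: planting_density = (-42 + 42) / -16 = 0.

planting_density = 0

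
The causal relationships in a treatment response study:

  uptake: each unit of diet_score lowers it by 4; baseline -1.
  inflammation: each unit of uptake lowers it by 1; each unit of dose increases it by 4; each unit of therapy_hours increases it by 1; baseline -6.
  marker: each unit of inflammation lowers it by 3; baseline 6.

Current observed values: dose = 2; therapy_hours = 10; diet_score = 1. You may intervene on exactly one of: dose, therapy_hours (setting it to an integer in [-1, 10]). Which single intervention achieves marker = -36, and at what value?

set therapy_hours = 7

Intervening on dose: marker = -12*dose - 21. Reaching -36 requires dose = 5/4, not an integer.
Intervening on therapy_hours: with other inputs at their observed values, marker = -3*therapy_hours - 15. Solving for -36 gives therapy_hours = 7, within [-1, 10].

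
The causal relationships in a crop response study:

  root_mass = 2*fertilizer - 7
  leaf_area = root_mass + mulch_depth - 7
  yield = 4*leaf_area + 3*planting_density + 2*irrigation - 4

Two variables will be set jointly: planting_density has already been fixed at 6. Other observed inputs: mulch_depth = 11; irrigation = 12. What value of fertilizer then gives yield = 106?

fertilizer = 10

With planting_density held at 6:
Substituting into the leaf_area equation gives leaf_area = 2*fertilizer - 3.
yield becomes 8*fertilizer + 26.
Solve 8*fertilizer + 26 = 106: fertilizer = (106 - 26) / 8 = 10.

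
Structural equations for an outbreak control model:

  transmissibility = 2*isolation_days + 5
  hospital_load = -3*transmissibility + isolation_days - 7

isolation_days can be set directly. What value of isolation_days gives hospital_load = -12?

isolation_days = -2

Substituting into the hospital_load equation gives hospital_load = -5*isolation_days - 22.
Solve -5*isolation_days - 22 = -12: isolation_days = (-12 + 22) / -5 = -2.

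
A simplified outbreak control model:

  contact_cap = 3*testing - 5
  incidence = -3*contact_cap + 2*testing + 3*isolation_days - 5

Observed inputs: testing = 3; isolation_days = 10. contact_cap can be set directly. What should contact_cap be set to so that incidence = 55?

contact_cap = -8

Intervening on contact_cap fixes its value directly, overriding its dependence on testing.
Substituting into the incidence equation gives incidence = -3*contact_cap + 31.
Solve -3*contact_cap + 31 = 55: contact_cap = (55 - 31) / -3 = -8.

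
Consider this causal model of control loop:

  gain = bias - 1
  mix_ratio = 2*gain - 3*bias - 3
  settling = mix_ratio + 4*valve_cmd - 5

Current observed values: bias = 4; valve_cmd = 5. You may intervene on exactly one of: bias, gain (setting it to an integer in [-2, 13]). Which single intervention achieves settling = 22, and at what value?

Intervening on bias: settling = -bias + 10. Reaching 22 requires bias = -12, outside [-2, 13].
Intervening on gain: with other inputs at their observed values, settling = 2*gain. Solving for 22 gives gain = 11, within [-2, 13].

set gain = 11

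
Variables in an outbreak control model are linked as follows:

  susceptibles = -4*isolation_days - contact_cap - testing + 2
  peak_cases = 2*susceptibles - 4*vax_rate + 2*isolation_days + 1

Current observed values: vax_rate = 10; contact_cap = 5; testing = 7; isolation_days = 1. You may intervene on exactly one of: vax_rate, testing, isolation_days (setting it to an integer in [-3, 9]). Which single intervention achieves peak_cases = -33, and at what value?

Intervening on vax_rate: with other inputs at their observed values, peak_cases = -4*vax_rate - 25. Solving for -33 gives vax_rate = 2, within [-3, 9].
Intervening on testing: peak_cases = -2*testing - 51. Reaching -33 requires testing = -9, outside [-3, 9].
Intervening on isolation_days: peak_cases = -6*isolation_days - 59. Reaching -33 requires isolation_days = -13/3, not an integer.

set vax_rate = 2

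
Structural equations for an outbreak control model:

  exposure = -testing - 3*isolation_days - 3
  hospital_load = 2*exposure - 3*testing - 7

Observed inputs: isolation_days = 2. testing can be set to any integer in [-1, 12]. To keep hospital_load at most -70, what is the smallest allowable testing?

testing = 9

Substituting into the exposure equation gives exposure = -testing - 9.
This gives hospital_load = -5*testing - 25.
Require -5*testing - 25 ≤ -70, so testing ≥ 9.
The smallest integer in [-1, 12] satisfying this is 9.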